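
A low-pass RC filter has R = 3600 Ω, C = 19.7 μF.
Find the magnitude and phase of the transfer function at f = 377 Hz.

Step 1 — Angular frequency: ω = 2π·377 = 2369 rad/s.
Step 2 — Transfer function: H(jω) = 1/(1 + jωRC).
Step 3 — Denominator: 1 + jωRC = 1 + j·2369·3600·1.97e-05 = 1 + j168.
Step 4 — H = 3.543e-05 - j0.005952.
Step 5 — Magnitude: |H| = 0.005953 (-44.5 dB); phase: φ = -89.7°.

|H| = 0.005953 (-44.5 dB), φ = -89.7°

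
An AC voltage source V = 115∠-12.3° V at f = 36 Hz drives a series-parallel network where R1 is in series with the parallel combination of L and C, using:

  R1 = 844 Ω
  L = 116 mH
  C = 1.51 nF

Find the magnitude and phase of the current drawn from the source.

Step 1 — Angular frequency: ω = 2π·f = 2π·36 = 226.2 rad/s.
Step 2 — Component impedances:
  R1: Z = R = 844 Ω
  L: Z = jωL = j·226.2·0.116 = 0 + j26.24 Ω
  C: Z = 1/(jωC) = -j/(ω·C) = 0 - j2.928e+06 Ω
Step 3 — Parallel branch: L || C = 1/(1/L + 1/C) = 0 + j26.24 Ω.
Step 4 — Series with R1: Z_total = R1 + (L || C) = 844 + j26.24 Ω = 844.4∠1.8° Ω.
Step 5 — Source phasor: V = 115∠-12.3° V = 112.4 - j24.5 V.
Step 6 — Ohm's law: I = V / Z_total = (112.4 - j24.5) / (844 + j26.24) = 0.1321 - j0.03313 A.
Step 7 — Convert to polar: |I| = 0.1362 A, ∠I = -14.1°.

I = 0.1362∠-14.1° A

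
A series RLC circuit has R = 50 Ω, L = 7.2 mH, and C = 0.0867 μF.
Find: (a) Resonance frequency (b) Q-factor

Step 1 — Resonance condition Im(Z)=0 gives ω₀ = 1/√(LC).
Step 2 — ω₀ = 1/√(0.0072·8.67e-08) = 4.002e+04 rad/s.
Step 3 — f₀ = ω₀/(2π) = 6370 Hz.
Step 4 — Series Q: Q = ω₀L/R = 4.002e+04·0.0072/50 = 5.764.

(a) f₀ = 6370 Hz  (b) Q = 5.764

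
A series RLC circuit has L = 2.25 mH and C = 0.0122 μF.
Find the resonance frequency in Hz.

Step 1 — Resonance condition Im(Z)=0 gives ω₀ = 1/√(LC).
Step 2 — ω₀ = 1/√(0.00225·1.22e-08) = 1.909e+05 rad/s.
Step 3 — f₀ = ω₀/(2π) = 3.038e+04 Hz.

f₀ = 3.038e+04 Hz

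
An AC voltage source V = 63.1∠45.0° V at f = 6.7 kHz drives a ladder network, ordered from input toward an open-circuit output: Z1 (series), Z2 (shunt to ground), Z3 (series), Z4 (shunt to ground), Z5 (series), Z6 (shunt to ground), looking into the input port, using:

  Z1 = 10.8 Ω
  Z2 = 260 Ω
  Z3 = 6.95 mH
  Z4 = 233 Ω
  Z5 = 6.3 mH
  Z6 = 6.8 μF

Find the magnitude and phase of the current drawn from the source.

Step 1 — Angular frequency: ω = 2π·f = 2π·6700 = 4.21e+04 rad/s.
Step 2 — Component impedances:
  Z1: Z = R = 10.8 Ω
  Z2: Z = R = 260 Ω
  Z3: Z = jωL = j·4.21e+04·0.00695 = 0 + j292.6 Ω
  Z4: Z = R = 233 Ω
  Z5: Z = jωL = j·4.21e+04·0.0063 = 0 + j265.2 Ω
  Z6: Z = 1/(jωC) = -j/(ω·C) = 0 - j3.493 Ω
Step 3 — Ladder network (open output): work backward from the far end, alternating series and parallel combinations. Z_in = 188.1 + j86.58 Ω = 207.1∠24.7° Ω.
Step 4 — Source phasor: V = 63.1∠45.0° V = 44.62 + j44.62 V.
Step 5 — Ohm's law: I = V / Z_total = (44.62 + j44.62) / (188.1 + j86.58) = 0.2858 + j0.1056 A.
Step 6 — Convert to polar: |I| = 0.3047 A, ∠I = 20.3°.

I = 0.3047∠20.3° A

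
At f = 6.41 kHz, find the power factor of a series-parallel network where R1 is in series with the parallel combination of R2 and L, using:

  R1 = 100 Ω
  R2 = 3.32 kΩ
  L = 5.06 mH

Step 1 — Angular frequency: ω = 2π·f = 2π·6410 = 4.028e+04 rad/s.
Step 2 — Component impedances:
  R1: Z = R = 100 Ω
  R2: Z = R = 3320 Ω
  L: Z = jωL = j·4.028e+04·0.00506 = 0 + j203.8 Ω
Step 3 — Parallel branch: R2 || L = 1/(1/R2 + 1/L) = 12.46 + j203 Ω.
Step 4 — Series with R1: Z_total = R1 + (R2 || L) = 112.5 + j203 Ω = 232.1∠61.0° Ω.
Step 5 — Power factor: PF = cos(φ) = Re(Z)/|Z| = 112.46/232.09 = 0.4846.
Step 6 — Type: Im(Z) = 203 ⇒ lagging (phase φ = 61.0°).

PF = 0.4846 (lagging, φ = 61.0°)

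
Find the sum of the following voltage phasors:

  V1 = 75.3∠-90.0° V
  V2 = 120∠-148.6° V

Step 1 — Convert each phasor to rectangular form:
  V1 = 75.3·(cos(-90.0°) + j·sin(-90.0°)) = 0 - j75.3 V
  V2 = 120·(cos(-148.6°) + j·sin(-148.6°)) = -102.4 - j62.52 V
Step 2 — Sum components: V_total = -102.4 - j137.8 V.
Step 3 — Convert to polar: |V_total| = 171.7 V, ∠V_total = -126.6°.

V_total = 171.7∠-126.6° V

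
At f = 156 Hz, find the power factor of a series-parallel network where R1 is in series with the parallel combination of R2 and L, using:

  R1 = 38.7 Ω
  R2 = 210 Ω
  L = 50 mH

Step 1 — Angular frequency: ω = 2π·f = 2π·156 = 980.2 rad/s.
Step 2 — Component impedances:
  R1: Z = R = 38.7 Ω
  R2: Z = R = 210 Ω
  L: Z = jωL = j·980.2·0.05 = 0 + j49.01 Ω
Step 3 — Parallel branch: R2 || L = 1/(1/R2 + 1/L) = 10.85 + j46.48 Ω.
Step 4 — Series with R1: Z_total = R1 + (R2 || L) = 49.55 + j46.48 Ω = 67.93∠43.2° Ω.
Step 5 — Power factor: PF = cos(φ) = Re(Z)/|Z| = 49.547/67.934 = 0.7293.
Step 6 — Type: Im(Z) = 46.48 ⇒ lagging (phase φ = 43.2°).

PF = 0.7293 (lagging, φ = 43.2°)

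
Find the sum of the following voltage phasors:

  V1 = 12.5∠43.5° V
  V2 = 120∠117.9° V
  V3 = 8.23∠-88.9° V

Step 1 — Convert each phasor to rectangular form:
  V1 = 12.5·(cos(43.5°) + j·sin(43.5°)) = 9.067 + j8.604 V
  V2 = 120·(cos(117.9°) + j·sin(117.9°)) = -56.15 + j106.1 V
  V3 = 8.23·(cos(-88.9°) + j·sin(-88.9°)) = 0.158 - j8.228 V
Step 2 — Sum components: V_total = -46.93 + j106.4 V.
Step 3 — Convert to polar: |V_total| = 116.3 V, ∠V_total = 113.8°.

V_total = 116.3∠113.8° V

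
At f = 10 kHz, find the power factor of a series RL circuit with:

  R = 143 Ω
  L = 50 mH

Step 1 — Angular frequency: ω = 2π·f = 2π·1e+04 = 6.283e+04 rad/s.
Step 2 — Component impedances:
  R: Z = R = 143 Ω
  L: Z = jωL = j·6.283e+04·0.05 = 0 + j3142 Ω
Step 3 — Series combination: Z_total = R + L = 143 + j3142 Ω = 3145∠87.4° Ω.
Step 4 — Power factor: PF = cos(φ) = Re(Z)/|Z| = 143/3145 = 0.04547.
Step 5 — Type: Im(Z) = 3142 ⇒ lagging (phase φ = 87.4°).

PF = 0.04547 (lagging, φ = 87.4°)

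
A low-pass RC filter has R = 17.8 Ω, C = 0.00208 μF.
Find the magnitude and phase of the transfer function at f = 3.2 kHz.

Step 1 — Angular frequency: ω = 2π·3200 = 2.011e+04 rad/s.
Step 2 — Transfer function: H(jω) = 1/(1 + jωRC).
Step 3 — Denominator: 1 + jωRC = 1 + j·2.011e+04·17.8·2.08e-09 = 1 + j0.0007444.
Step 4 — H = 1 - j0.0007444.
Step 5 — Magnitude: |H| = 1 (-0.0 dB); phase: φ = -0.0°.

|H| = 1 (-0.0 dB), φ = -0.0°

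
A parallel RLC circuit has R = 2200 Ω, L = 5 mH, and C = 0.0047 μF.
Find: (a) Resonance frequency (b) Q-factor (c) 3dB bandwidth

Step 1 — Resonance: ω₀ = 1/√(LC) = 1/√(0.005·4.7e-09) = 2.063e+05 rad/s.
Step 2 — f₀ = ω₀/(2π) = 3.283e+04 Hz.
Step 3 — Parallel Q: Q = R/(ω₀L) = 2200/(2.063e+05·0.005) = 2.133.
Step 4 — Bandwidth: Δω = ω₀/Q = 9.671e+04 rad/s; BW = Δω/(2π) = 1.539e+04 Hz.

(a) f₀ = 3.283e+04 Hz  (b) Q = 2.133  (c) BW = 1.539e+04 Hz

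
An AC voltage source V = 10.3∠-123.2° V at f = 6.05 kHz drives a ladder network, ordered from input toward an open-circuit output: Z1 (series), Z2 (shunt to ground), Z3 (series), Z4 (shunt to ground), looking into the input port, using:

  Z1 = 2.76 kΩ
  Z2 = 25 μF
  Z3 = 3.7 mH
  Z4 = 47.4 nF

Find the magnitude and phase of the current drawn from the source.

Step 1 — Angular frequency: ω = 2π·f = 2π·6050 = 3.801e+04 rad/s.
Step 2 — Component impedances:
  Z1: Z = R = 2760 Ω
  Z2: Z = 1/(jωC) = -j/(ω·C) = 0 - j1.052 Ω
  Z3: Z = jωL = j·3.801e+04·0.0037 = 0 + j140.6 Ω
  Z4: Z = 1/(jωC) = -j/(ω·C) = 0 - j555 Ω
Step 3 — Ladder network (open output): work backward from the far end, alternating series and parallel combinations. Z_in = 2760 - j1.05 Ω = 2760∠-0.0° Ω.
Step 4 — Source phasor: V = 10.3∠-123.2° V = -5.64 - j8.619 V.
Step 5 — Ohm's law: I = V / Z_total = (-5.64 - j8.619) / (2760 - j1.05) = -0.002042 - j0.003123 A.
Step 6 — Convert to polar: |I| = 0.003732 A, ∠I = -123.2°.

I = 0.003732∠-123.2° A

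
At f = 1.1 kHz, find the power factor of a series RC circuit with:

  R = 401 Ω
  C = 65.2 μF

Step 1 — Angular frequency: ω = 2π·f = 2π·1100 = 6912 rad/s.
Step 2 — Component impedances:
  R: Z = R = 401 Ω
  C: Z = 1/(jωC) = -j/(ω·C) = 0 - j2.219 Ω
Step 3 — Series combination: Z_total = R + C = 401 - j2.219 Ω = 401∠-0.3° Ω.
Step 4 — Power factor: PF = cos(φ) = Re(Z)/|Z| = 401/401 = 1.
Step 5 — Type: Im(Z) = -2.219 ⇒ leading (phase φ = -0.3°).

PF = 1 (leading, φ = -0.3°)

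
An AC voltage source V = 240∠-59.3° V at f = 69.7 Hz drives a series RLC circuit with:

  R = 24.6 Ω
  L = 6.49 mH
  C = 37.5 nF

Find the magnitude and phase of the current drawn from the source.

Step 1 — Angular frequency: ω = 2π·f = 2π·69.7 = 437.9 rad/s.
Step 2 — Component impedances:
  R: Z = R = 24.6 Ω
  L: Z = jωL = j·437.9·0.00649 = 0 + j2.842 Ω
  C: Z = 1/(jωC) = -j/(ω·C) = 0 - j6.089e+04 Ω
Step 3 — Series combination: Z_total = R + L + C = 24.6 - j6.089e+04 Ω = 6.089e+04∠-90.0° Ω.
Step 4 — Source phasor: V = 240∠-59.3° V = 122.5 - j206.4 V.
Step 5 — Ohm's law: I = V / Z_total = (122.5 - j206.4) / (24.6 - j6.089e+04) = 0.00339 + j0.002011 A.
Step 6 — Convert to polar: |I| = 0.003942 A, ∠I = 30.7°.

I = 0.003942∠30.7° A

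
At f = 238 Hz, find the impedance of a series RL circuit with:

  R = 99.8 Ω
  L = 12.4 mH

Step 1 — Angular frequency: ω = 2π·f = 2π·238 = 1495 rad/s.
Step 2 — Component impedances:
  R: Z = R = 99.8 Ω
  L: Z = jωL = j·1495·0.0124 = 0 + j18.54 Ω
Step 3 — Series combination: Z_total = R + L = 99.8 + j18.54 Ω = 101.5∠10.5° Ω.

Z = 99.8 + j18.54 Ω = 101.5∠10.5° Ω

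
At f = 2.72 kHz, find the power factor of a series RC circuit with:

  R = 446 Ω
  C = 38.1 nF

Step 1 — Angular frequency: ω = 2π·f = 2π·2720 = 1.709e+04 rad/s.
Step 2 — Component impedances:
  R: Z = R = 446 Ω
  C: Z = 1/(jωC) = -j/(ω·C) = 0 - j1536 Ω
Step 3 — Series combination: Z_total = R + C = 446 - j1536 Ω = 1599∠-73.8° Ω.
Step 4 — Power factor: PF = cos(φ) = Re(Z)/|Z| = 446/1599 = 0.2789.
Step 5 — Type: Im(Z) = -1536 ⇒ leading (phase φ = -73.8°).

PF = 0.2789 (leading, φ = -73.8°)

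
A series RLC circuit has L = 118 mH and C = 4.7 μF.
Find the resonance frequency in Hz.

Step 1 — Resonance condition Im(Z)=0 gives ω₀ = 1/√(LC).
Step 2 — ω₀ = 1/√(0.118·4.7e-06) = 1343 rad/s.
Step 3 — f₀ = ω₀/(2π) = 213.7 Hz.

f₀ = 213.7 Hz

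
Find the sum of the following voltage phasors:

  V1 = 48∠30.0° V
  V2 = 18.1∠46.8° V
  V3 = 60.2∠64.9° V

Step 1 — Convert each phasor to rectangular form:
  V1 = 48·(cos(30.0°) + j·sin(30.0°)) = 41.57 + j24 V
  V2 = 18.1·(cos(46.8°) + j·sin(46.8°)) = 12.39 + j13.19 V
  V3 = 60.2·(cos(64.9°) + j·sin(64.9°)) = 25.54 + j54.52 V
Step 2 — Sum components: V_total = 79.5 + j91.71 V.
Step 3 — Convert to polar: |V_total| = 121.4 V, ∠V_total = 49.1°.

V_total = 121.4∠49.1° V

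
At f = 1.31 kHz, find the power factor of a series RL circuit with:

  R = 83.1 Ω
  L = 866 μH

Step 1 — Angular frequency: ω = 2π·f = 2π·1310 = 8231 rad/s.
Step 2 — Component impedances:
  R: Z = R = 83.1 Ω
  L: Z = jωL = j·8231·0.000866 = 0 + j7.128 Ω
Step 3 — Series combination: Z_total = R + L = 83.1 + j7.128 Ω = 83.41∠4.9° Ω.
Step 4 — Power factor: PF = cos(φ) = Re(Z)/|Z| = 83.1/83.41 = 0.9963.
Step 5 — Type: Im(Z) = 7.128 ⇒ lagging (phase φ = 4.9°).

PF = 0.9963 (lagging, φ = 4.9°)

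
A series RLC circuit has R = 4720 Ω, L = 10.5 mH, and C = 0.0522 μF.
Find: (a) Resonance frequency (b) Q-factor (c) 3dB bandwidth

Step 1 — Resonance: ω₀ = 1/√(LC) = 1/√(0.0105·5.22e-08) = 4.271e+04 rad/s.
Step 2 — f₀ = ω₀/(2π) = 6798 Hz.
Step 3 — Series Q: Q = ω₀L/R = 4.271e+04·0.0105/4720 = 0.09502.
Step 4 — Bandwidth: Δω = ω₀/Q = 4.495e+05 rad/s; BW = Δω/(2π) = 7.154e+04 Hz.

(a) f₀ = 6798 Hz  (b) Q = 0.09502  (c) BW = 7.154e+04 Hz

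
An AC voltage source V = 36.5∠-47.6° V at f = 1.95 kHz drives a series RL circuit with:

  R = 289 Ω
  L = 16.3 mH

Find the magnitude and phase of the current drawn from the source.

Step 1 — Angular frequency: ω = 2π·f = 2π·1950 = 1.225e+04 rad/s.
Step 2 — Component impedances:
  R: Z = R = 289 Ω
  L: Z = jωL = j·1.225e+04·0.0163 = 0 + j199.7 Ω
Step 3 — Series combination: Z_total = R + L = 289 + j199.7 Ω = 351.3∠34.6° Ω.
Step 4 — Source phasor: V = 36.5∠-47.6° V = 24.61 - j26.95 V.
Step 5 — Ohm's law: I = V / Z_total = (24.61 - j26.95) / (289 + j199.7) = 0.01402 - j0.103 A.
Step 6 — Convert to polar: |I| = 0.1039 A, ∠I = -82.2°.

I = 0.1039∠-82.2° A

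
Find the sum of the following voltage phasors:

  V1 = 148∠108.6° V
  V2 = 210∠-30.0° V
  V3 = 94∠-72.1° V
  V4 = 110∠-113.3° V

Step 1 — Convert each phasor to rectangular form:
  V1 = 148·(cos(108.6°) + j·sin(108.6°)) = -47.21 + j140.3 V
  V2 = 210·(cos(-30.0°) + j·sin(-30.0°)) = 181.9 - j105 V
  V3 = 94·(cos(-72.1°) + j·sin(-72.1°)) = 28.89 - j89.45 V
  V4 = 110·(cos(-113.3°) + j·sin(-113.3°)) = -43.51 - j101 V
Step 2 — Sum components: V_total = 120 - j155.2 V.
Step 3 — Convert to polar: |V_total| = 196.2 V, ∠V_total = -52.3°.

V_total = 196.2∠-52.3° V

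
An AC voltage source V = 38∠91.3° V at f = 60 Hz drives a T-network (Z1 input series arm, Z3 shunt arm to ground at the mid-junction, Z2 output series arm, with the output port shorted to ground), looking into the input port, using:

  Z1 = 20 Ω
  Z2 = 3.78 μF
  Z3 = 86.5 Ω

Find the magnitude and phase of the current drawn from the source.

Step 1 — Angular frequency: ω = 2π·f = 2π·60 = 377 rad/s.
Step 2 — Component impedances:
  Z1: Z = R = 20 Ω
  Z2: Z = 1/(jωC) = -j/(ω·C) = 0 - j701.7 Ω
  Z3: Z = R = 86.5 Ω
Step 3 — With the output port shorted to ground, the output series arm Z2 runs from the junction to ground; the shunt arm Z3 also runs from the junction to ground. They appear in parallel: Z3 || Z2 = 85.21 - j10.5 Ω.
Step 4 — Series with input arm Z1: Z_in = Z1 + (Z3 || Z2) = 105.2 - j10.5 Ω = 105.7∠-5.7° Ω.
Step 5 — Source phasor: V = 38∠91.3° V = -0.8621 + j37.99 V.
Step 6 — Ohm's law: I = V / Z_total = (-0.8621 + j37.99) / (105.2 - j10.5) = -0.04381 + j0.3567 A.
Step 7 — Convert to polar: |I| = 0.3594 A, ∠I = 97.0°.

I = 0.3594∠97.0° A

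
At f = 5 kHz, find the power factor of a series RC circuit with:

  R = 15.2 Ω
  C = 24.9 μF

Step 1 — Angular frequency: ω = 2π·f = 2π·5000 = 3.142e+04 rad/s.
Step 2 — Component impedances:
  R: Z = R = 15.2 Ω
  C: Z = 1/(jωC) = -j/(ω·C) = 0 - j1.278 Ω
Step 3 — Series combination: Z_total = R + C = 15.2 - j1.278 Ω = 15.25∠-4.8° Ω.
Step 4 — Power factor: PF = cos(φ) = Re(Z)/|Z| = 15.2/15.254 = 0.9965.
Step 5 — Type: Im(Z) = -1.278 ⇒ leading (phase φ = -4.8°).

PF = 0.9965 (leading, φ = -4.8°)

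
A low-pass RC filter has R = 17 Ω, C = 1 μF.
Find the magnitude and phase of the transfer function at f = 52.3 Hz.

Step 1 — Angular frequency: ω = 2π·52.3 = 328.6 rad/s.
Step 2 — Transfer function: H(jω) = 1/(1 + jωRC).
Step 3 — Denominator: 1 + jωRC = 1 + j·328.6·17·1e-06 = 1 + j0.005586.
Step 4 — H = 1 - j0.005586.
Step 5 — Magnitude: |H| = 1 (-0.0 dB); phase: φ = -0.3°.

|H| = 1 (-0.0 dB), φ = -0.3°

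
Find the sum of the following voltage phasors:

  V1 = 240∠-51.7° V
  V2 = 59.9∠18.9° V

Step 1 — Convert each phasor to rectangular form:
  V1 = 240·(cos(-51.7°) + j·sin(-51.7°)) = 148.7 - j188.3 V
  V2 = 59.9·(cos(18.9°) + j·sin(18.9°)) = 56.67 + j19.4 V
Step 2 — Sum components: V_total = 205.4 - j168.9 V.
Step 3 — Convert to polar: |V_total| = 266 V, ∠V_total = -39.4°.

V_total = 266∠-39.4° V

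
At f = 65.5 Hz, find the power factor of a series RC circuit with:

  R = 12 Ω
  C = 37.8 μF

Step 1 — Angular frequency: ω = 2π·f = 2π·65.5 = 411.5 rad/s.
Step 2 — Component impedances:
  R: Z = R = 12 Ω
  C: Z = 1/(jωC) = -j/(ω·C) = 0 - j64.28 Ω
Step 3 — Series combination: Z_total = R + C = 12 - j64.28 Ω = 65.39∠-79.4° Ω.
Step 4 — Power factor: PF = cos(φ) = Re(Z)/|Z| = 12/65.39 = 0.1835.
Step 5 — Type: Im(Z) = -64.28 ⇒ leading (phase φ = -79.4°).

PF = 0.1835 (leading, φ = -79.4°)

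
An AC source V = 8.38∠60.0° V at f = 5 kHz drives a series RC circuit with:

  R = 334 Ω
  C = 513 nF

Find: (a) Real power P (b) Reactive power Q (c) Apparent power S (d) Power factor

Step 1 — Angular frequency: ω = 2π·f = 2π·5000 = 3.142e+04 rad/s.
Step 2 — Component impedances:
  R: Z = R = 334 Ω
  C: Z = 1/(jωC) = -j/(ω·C) = 0 - j62.05 Ω
Step 3 — Series combination: Z_total = R + C = 334 - j62.05 Ω = 339.7∠-10.5° Ω.
Step 4 — Source phasor: V = 8.38∠60.0° V = 4.19 + j7.257 V.
Step 5 — Current: I = V / Z = 0.008224 + j0.02326 A = 0.02467∠70.5° A.
Step 6 — Complex power: S = V·I* = 0.2032 - j0.03776 VA.
Step 7 — Real power: P = Re(S) = 0.2032 W.
Step 8 — Reactive power: Q = Im(S) = -0.03776 VAR.
Step 9 — Apparent power: |S| = 0.2067 VA.
Step 10 — Power factor: PF = P/|S| = 0.9832 (leading).

(a) P = 0.2032 W  (b) Q = -0.03776 VAR  (c) S = 0.2067 VA  (d) PF = 0.9832 (leading)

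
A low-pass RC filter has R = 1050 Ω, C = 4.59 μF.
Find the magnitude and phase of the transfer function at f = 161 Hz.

Step 1 — Angular frequency: ω = 2π·161 = 1012 rad/s.
Step 2 — Transfer function: H(jω) = 1/(1 + jωRC).
Step 3 — Denominator: 1 + jωRC = 1 + j·1012·1050·4.59e-06 = 1 + j4.875.
Step 4 — H = 0.04037 - j0.1968.
Step 5 — Magnitude: |H| = 0.2009 (-13.9 dB); phase: φ = -78.4°.

|H| = 0.2009 (-13.9 dB), φ = -78.4°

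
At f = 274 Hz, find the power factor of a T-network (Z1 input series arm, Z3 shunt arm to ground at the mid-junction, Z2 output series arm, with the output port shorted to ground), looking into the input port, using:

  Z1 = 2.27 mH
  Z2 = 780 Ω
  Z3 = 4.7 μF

Step 1 — Angular frequency: ω = 2π·f = 2π·274 = 1722 rad/s.
Step 2 — Component impedances:
  Z1: Z = jωL = j·1722·0.00227 = 0 + j3.908 Ω
  Z2: Z = R = 780 Ω
  Z3: Z = 1/(jωC) = -j/(ω·C) = 0 - j123.6 Ω
Step 3 — With the output port shorted to ground, the output series arm Z2 runs from the junction to ground; the shunt arm Z3 also runs from the junction to ground. They appear in parallel: Z3 || Z2 = 19.1 - j120.6 Ω.
Step 4 — Series with input arm Z1: Z_in = Z1 + (Z3 || Z2) = 19.1 - j116.7 Ω = 118.2∠-80.7° Ω.
Step 5 — Power factor: PF = cos(φ) = Re(Z)/|Z| = 19.1/118.2 = 0.1616.
Step 6 — Type: Im(Z) = -116.7 ⇒ leading (phase φ = -80.7°).

PF = 0.1616 (leading, φ = -80.7°)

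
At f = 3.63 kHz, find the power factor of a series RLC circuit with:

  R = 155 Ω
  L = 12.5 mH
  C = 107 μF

Step 1 — Angular frequency: ω = 2π·f = 2π·3630 = 2.281e+04 rad/s.
Step 2 — Component impedances:
  R: Z = R = 155 Ω
  L: Z = jωL = j·2.281e+04·0.0125 = 0 + j285.1 Ω
  C: Z = 1/(jωC) = -j/(ω·C) = 0 - j0.4098 Ω
Step 3 — Series combination: Z_total = R + L + C = 155 + j284.7 Ω = 324.2∠61.4° Ω.
Step 4 — Power factor: PF = cos(φ) = Re(Z)/|Z| = 155/324.15 = 0.4782.
Step 5 — Type: Im(Z) = 284.7 ⇒ lagging (phase φ = 61.4°).

PF = 0.4782 (lagging, φ = 61.4°)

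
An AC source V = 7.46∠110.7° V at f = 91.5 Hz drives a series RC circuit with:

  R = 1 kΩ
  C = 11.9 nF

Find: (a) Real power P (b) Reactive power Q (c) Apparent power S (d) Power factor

Step 1 — Angular frequency: ω = 2π·f = 2π·91.5 = 574.9 rad/s.
Step 2 — Component impedances:
  R: Z = R = 1000 Ω
  C: Z = 1/(jωC) = -j/(ω·C) = 0 - j1.462e+05 Ω
Step 3 — Series combination: Z_total = R + C = 1000 - j1.462e+05 Ω = 1.462e+05∠-89.6° Ω.
Step 4 — Source phasor: V = 7.46∠110.7° V = -2.637 + j6.978 V.
Step 5 — Current: I = V / Z = -4.786e-05 - j1.771e-05 A = 5.104e-05∠-159.7° A.
Step 6 — Complex power: S = V·I* = 2.605e-06 - j0.0003807 VA.
Step 7 — Real power: P = Re(S) = 2.605e-06 W.
Step 8 — Reactive power: Q = Im(S) = -0.0003807 VAR.
Step 9 — Apparent power: |S| = 0.0003807 VA.
Step 10 — Power factor: PF = P/|S| = 0.006841 (leading).

(a) P = 2.605e-06 W  (b) Q = -0.0003807 VAR  (c) S = 0.0003807 VA  (d) PF = 0.006841 (leading)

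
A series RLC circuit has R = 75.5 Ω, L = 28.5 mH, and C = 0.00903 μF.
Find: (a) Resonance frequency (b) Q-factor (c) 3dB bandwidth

Step 1 — Resonance: ω₀ = 1/√(LC) = 1/√(0.0285·9.03e-09) = 6.234e+04 rad/s.
Step 2 — f₀ = ω₀/(2π) = 9921 Hz.
Step 3 — Series Q: Q = ω₀L/R = 6.234e+04·0.0285/75.5 = 23.53.
Step 4 — Bandwidth: Δω = ω₀/Q = 2649 rad/s; BW = Δω/(2π) = 421.6 Hz.

(a) f₀ = 9921 Hz  (b) Q = 23.53  (c) BW = 421.6 Hz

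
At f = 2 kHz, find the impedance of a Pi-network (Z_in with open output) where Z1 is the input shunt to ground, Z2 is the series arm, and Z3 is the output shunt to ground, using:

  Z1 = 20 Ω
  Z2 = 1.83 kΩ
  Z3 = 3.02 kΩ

Step 1 — Angular frequency: ω = 2π·f = 2π·2000 = 1.257e+04 rad/s.
Step 2 — Component impedances:
  Z1: Z = R = 20 Ω
  Z2: Z = R = 1830 Ω
  Z3: Z = R = 3020 Ω
Step 3 — With open output, the series arm Z2 and the output shunt Z3 appear in series to ground: Z2 + Z3 = 4850 Ω.
Step 4 — Parallel with input shunt Z1: Z_in = Z1 || (Z2 + Z3) = 19.92 Ω = 19.92∠0.0° Ω.

Z = 19.92 Ω = 19.92∠0.0° Ω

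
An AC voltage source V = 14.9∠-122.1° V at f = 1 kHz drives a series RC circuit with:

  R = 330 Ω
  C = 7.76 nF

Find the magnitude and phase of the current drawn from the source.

Step 1 — Angular frequency: ω = 2π·f = 2π·1000 = 6283 rad/s.
Step 2 — Component impedances:
  R: Z = R = 330 Ω
  C: Z = 1/(jωC) = -j/(ω·C) = 0 - j2.051e+04 Ω
Step 3 — Series combination: Z_total = R + C = 330 - j2.051e+04 Ω = 2.051e+04∠-89.1° Ω.
Step 4 — Source phasor: V = 14.9∠-122.1° V = -7.918 - j12.62 V.
Step 5 — Ohm's law: I = V / Z_total = (-7.918 - j12.62) / (330 - j2.051e+04) = 0.0006091 - j0.0003959 A.
Step 6 — Convert to polar: |I| = 0.0007264 A, ∠I = -33.0°.

I = 0.0007264∠-33.0° A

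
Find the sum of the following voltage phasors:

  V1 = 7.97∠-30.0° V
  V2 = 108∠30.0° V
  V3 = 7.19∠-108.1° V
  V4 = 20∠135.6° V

Step 1 — Convert each phasor to rectangular form:
  V1 = 7.97·(cos(-30.0°) + j·sin(-30.0°)) = 6.902 - j3.985 V
  V2 = 108·(cos(30.0°) + j·sin(30.0°)) = 93.53 + j54 V
  V3 = 7.19·(cos(-108.1°) + j·sin(-108.1°)) = -2.234 - j6.834 V
  V4 = 20·(cos(135.6°) + j·sin(135.6°)) = -14.29 + j13.99 V
Step 2 — Sum components: V_total = 83.91 + j57.17 V.
Step 3 — Convert to polar: |V_total| = 101.5 V, ∠V_total = 34.3°.

V_total = 101.5∠34.3° V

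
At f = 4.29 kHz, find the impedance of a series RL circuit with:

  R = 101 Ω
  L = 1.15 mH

Step 1 — Angular frequency: ω = 2π·f = 2π·4290 = 2.695e+04 rad/s.
Step 2 — Component impedances:
  R: Z = R = 101 Ω
  L: Z = jωL = j·2.695e+04·0.00115 = 0 + j31 Ω
Step 3 — Series combination: Z_total = R + L = 101 + j31 Ω = 105.6∠17.1° Ω.

Z = 101 + j31 Ω = 105.6∠17.1° Ω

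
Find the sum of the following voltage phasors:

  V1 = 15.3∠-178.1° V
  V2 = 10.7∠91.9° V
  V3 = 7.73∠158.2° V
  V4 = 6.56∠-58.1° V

Step 1 — Convert each phasor to rectangular form:
  V1 = 15.3·(cos(-178.1°) + j·sin(-178.1°)) = -15.29 - j0.5073 V
  V2 = 10.7·(cos(91.9°) + j·sin(91.9°)) = -0.3548 + j10.69 V
  V3 = 7.73·(cos(158.2°) + j·sin(158.2°)) = -7.177 + j2.871 V
  V4 = 6.56·(cos(-58.1°) + j·sin(-58.1°)) = 3.467 - j5.569 V
Step 2 — Sum components: V_total = -19.36 + j7.488 V.
Step 3 — Convert to polar: |V_total| = 20.75 V, ∠V_total = 158.9°.

V_total = 20.75∠158.9° V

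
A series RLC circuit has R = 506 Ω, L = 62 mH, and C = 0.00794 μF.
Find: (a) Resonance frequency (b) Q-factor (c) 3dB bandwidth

Step 1 — Resonance condition Im(Z)=0 gives ω₀ = 1/√(LC).
Step 2 — ω₀ = 1/√(0.062·7.94e-09) = 4.507e+04 rad/s.
Step 3 — f₀ = ω₀/(2π) = 7173 Hz.
Step 4 — Series Q: Q = ω₀L/R = 4.507e+04·0.062/506 = 5.522.
Step 5 — 3dB bandwidth: Δω = ω₀/Q = 8161 rad/s; BW = Δω/(2π) = 1299 Hz.

(a) f₀ = 7173 Hz  (b) Q = 5.522  (c) BW = 1299 Hz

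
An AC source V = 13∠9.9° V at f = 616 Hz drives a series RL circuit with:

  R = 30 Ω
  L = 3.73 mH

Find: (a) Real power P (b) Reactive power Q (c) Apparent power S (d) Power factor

Step 1 — Angular frequency: ω = 2π·f = 2π·616 = 3870 rad/s.
Step 2 — Component impedances:
  R: Z = R = 30 Ω
  L: Z = jωL = j·3870·0.00373 = 0 + j14.44 Ω
Step 3 — Series combination: Z_total = R + L = 30 + j14.44 Ω = 33.29∠25.7° Ω.
Step 4 — Source phasor: V = 13∠9.9° V = 12.81 + j2.235 V.
Step 5 — Current: I = V / Z = 0.3757 - j0.1063 A = 0.3905∠-15.8° A.
Step 6 — Complex power: S = V·I* = 4.574 + j2.201 VA.
Step 7 — Real power: P = Re(S) = 4.574 W.
Step 8 — Reactive power: Q = Im(S) = 2.201 VAR.
Step 9 — Apparent power: |S| = 5.076 VA.
Step 10 — Power factor: PF = P/|S| = 0.9011 (lagging).

(a) P = 4.574 W  (b) Q = 2.201 VAR  (c) S = 5.076 VA  (d) PF = 0.9011 (lagging)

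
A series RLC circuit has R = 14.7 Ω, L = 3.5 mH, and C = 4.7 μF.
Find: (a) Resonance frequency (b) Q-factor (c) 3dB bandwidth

Step 1 — Resonance: ω₀ = 1/√(LC) = 1/√(0.0035·4.7e-06) = 7797 rad/s.
Step 2 — f₀ = ω₀/(2π) = 1241 Hz.
Step 3 — Series Q: Q = ω₀L/R = 7797·0.0035/14.7 = 1.856.
Step 4 — Bandwidth: Δω = ω₀/Q = 4200 rad/s; BW = Δω/(2π) = 668.5 Hz.

(a) f₀ = 1241 Hz  (b) Q = 1.856  (c) BW = 668.5 Hz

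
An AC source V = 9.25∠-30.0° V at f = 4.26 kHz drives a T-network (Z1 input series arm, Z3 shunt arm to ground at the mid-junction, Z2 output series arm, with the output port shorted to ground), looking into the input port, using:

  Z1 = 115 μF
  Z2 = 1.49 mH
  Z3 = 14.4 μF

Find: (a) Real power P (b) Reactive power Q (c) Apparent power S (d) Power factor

Step 1 — Angular frequency: ω = 2π·f = 2π·4260 = 2.677e+04 rad/s.
Step 2 — Component impedances:
  Z1: Z = 1/(jωC) = -j/(ω·C) = 0 - j0.3249 Ω
  Z2: Z = jωL = j·2.677e+04·0.00149 = 0 + j39.88 Ω
  Z3: Z = 1/(jωC) = -j/(ω·C) = 0 - j2.594 Ω
Step 3 — With the output port shorted to ground, the output series arm Z2 runs from the junction to ground; the shunt arm Z3 also runs from the junction to ground. They appear in parallel: Z3 || Z2 = 0 - j2.775 Ω.
Step 4 — Series with input arm Z1: Z_in = Z1 + (Z3 || Z2) = 0 - j3.1 Ω = 3.1∠-90.0° Ω.
Step 5 — Source phasor: V = 9.25∠-30.0° V = 8.011 - j4.625 V.
Step 6 — Current: I = V / Z = 1.492 + j2.584 A = 2.984∠60.0° A.
Step 7 — Complex power: S = V·I* = 0 - j27.6 VA.
Step 8 — Real power: P = Re(S) = 0 W.
Step 9 — Reactive power: Q = Im(S) = -27.6 VAR.
Step 10 — Apparent power: |S| = 27.6 VA.
Step 11 — Power factor: PF = P/|S| = 0 (leading).

(a) P = 0 W  (b) Q = -27.6 VAR  (c) S = 27.6 VA  (d) PF = 0 (leading)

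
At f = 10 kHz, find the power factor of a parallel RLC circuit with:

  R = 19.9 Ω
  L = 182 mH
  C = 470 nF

Step 1 — Angular frequency: ω = 2π·f = 2π·1e+04 = 6.283e+04 rad/s.
Step 2 — Component impedances:
  R: Z = R = 19.9 Ω
  L: Z = jωL = j·6.283e+04·0.182 = 0 + j1.144e+04 Ω
  C: Z = 1/(jωC) = -j/(ω·C) = 0 - j33.86 Ω
Step 3 — Parallel combination: 1/Z_total = 1/R + 1/L + 1/C; Z_total = 14.81 - j8.68 Ω = 17.17∠-30.4° Ω.
Step 4 — Power factor: PF = cos(φ) = Re(Z)/|Z| = 14.814/17.17 = 0.8628.
Step 5 — Type: Im(Z) = -8.68 ⇒ leading (phase φ = -30.4°).

PF = 0.8628 (leading, φ = -30.4°)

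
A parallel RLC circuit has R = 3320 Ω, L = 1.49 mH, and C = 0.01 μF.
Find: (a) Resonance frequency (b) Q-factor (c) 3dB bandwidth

Step 1 — Resonance: ω₀ = 1/√(LC) = 1/√(0.00149·1e-08) = 2.591e+05 rad/s.
Step 2 — f₀ = ω₀/(2π) = 4.123e+04 Hz.
Step 3 — Parallel Q: Q = R/(ω₀L) = 3320/(2.591e+05·0.00149) = 8.601.
Step 4 — Bandwidth: Δω = ω₀/Q = 3.012e+04 rad/s; BW = Δω/(2π) = 4794 Hz.

(a) f₀ = 4.123e+04 Hz  (b) Q = 8.601  (c) BW = 4794 Hz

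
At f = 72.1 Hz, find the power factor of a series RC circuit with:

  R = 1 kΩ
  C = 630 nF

Step 1 — Angular frequency: ω = 2π·f = 2π·72.1 = 453 rad/s.
Step 2 — Component impedances:
  R: Z = R = 1000 Ω
  C: Z = 1/(jωC) = -j/(ω·C) = 0 - j3504 Ω
Step 3 — Series combination: Z_total = R + C = 1000 - j3504 Ω = 3644∠-74.1° Ω.
Step 4 — Power factor: PF = cos(φ) = Re(Z)/|Z| = 1000/3644 = 0.2744.
Step 5 — Type: Im(Z) = -3504 ⇒ leading (phase φ = -74.1°).

PF = 0.2744 (leading, φ = -74.1°)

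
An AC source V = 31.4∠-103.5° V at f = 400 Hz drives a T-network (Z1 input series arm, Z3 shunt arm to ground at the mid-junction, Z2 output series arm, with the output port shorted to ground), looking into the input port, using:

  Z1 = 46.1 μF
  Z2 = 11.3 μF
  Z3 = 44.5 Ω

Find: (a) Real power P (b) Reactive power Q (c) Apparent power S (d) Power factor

Step 1 — Angular frequency: ω = 2π·f = 2π·400 = 2513 rad/s.
Step 2 — Component impedances:
  Z1: Z = 1/(jωC) = -j/(ω·C) = 0 - j8.631 Ω
  Z2: Z = 1/(jωC) = -j/(ω·C) = 0 - j35.21 Ω
  Z3: Z = R = 44.5 Ω
Step 3 — With the output port shorted to ground, the output series arm Z2 runs from the junction to ground; the shunt arm Z3 also runs from the junction to ground. They appear in parallel: Z3 || Z2 = 17.13 - j21.65 Ω.
Step 4 — Series with input arm Z1: Z_in = Z1 + (Z3 || Z2) = 17.13 - j30.28 Ω = 34.8∠-60.5° Ω.
Step 5 — Source phasor: V = 31.4∠-103.5° V = -7.33 - j30.53 V.
Step 6 — Current: I = V / Z = 0.66 - j0.6154 A = 0.9024∠-43.0° A.
Step 7 — Complex power: S = V·I* = 13.95 - j24.66 VA.
Step 8 — Real power: P = Re(S) = 13.95 W.
Step 9 — Reactive power: Q = Im(S) = -24.66 VAR.
Step 10 — Apparent power: |S| = 28.34 VA.
Step 11 — Power factor: PF = P/|S| = 0.4924 (leading).

(a) P = 13.95 W  (b) Q = -24.66 VAR  (c) S = 28.34 VA  (d) PF = 0.4924 (leading)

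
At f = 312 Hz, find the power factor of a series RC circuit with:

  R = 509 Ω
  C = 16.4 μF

Step 1 — Angular frequency: ω = 2π·f = 2π·312 = 1960 rad/s.
Step 2 — Component impedances:
  R: Z = R = 509 Ω
  C: Z = 1/(jωC) = -j/(ω·C) = 0 - j31.1 Ω
Step 3 — Series combination: Z_total = R + C = 509 - j31.1 Ω = 509.9∠-3.5° Ω.
Step 4 — Power factor: PF = cos(φ) = Re(Z)/|Z| = 509/509.95 = 0.9981.
Step 5 — Type: Im(Z) = -31.1 ⇒ leading (phase φ = -3.5°).

PF = 0.9981 (leading, φ = -3.5°)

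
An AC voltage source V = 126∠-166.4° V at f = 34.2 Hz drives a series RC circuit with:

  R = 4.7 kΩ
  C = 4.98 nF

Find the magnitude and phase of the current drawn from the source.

Step 1 — Angular frequency: ω = 2π·f = 2π·34.2 = 214.9 rad/s.
Step 2 — Component impedances:
  R: Z = R = 4700 Ω
  C: Z = 1/(jωC) = -j/(ω·C) = 0 - j9.345e+05 Ω
Step 3 — Series combination: Z_total = R + C = 4700 - j9.345e+05 Ω = 9.345e+05∠-89.7° Ω.
Step 4 — Source phasor: V = 126∠-166.4° V = -122.5 - j29.63 V.
Step 5 — Ohm's law: I = V / Z_total = (-122.5 - j29.63) / (4700 - j9.345e+05) = 3.105e-05 - j0.0001312 A.
Step 6 — Convert to polar: |I| = 0.0001348 A, ∠I = -76.7°.

I = 0.0001348∠-76.7° A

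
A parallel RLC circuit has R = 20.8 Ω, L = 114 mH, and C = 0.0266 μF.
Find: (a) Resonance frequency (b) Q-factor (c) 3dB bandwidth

Step 1 — Resonance: ω₀ = 1/√(LC) = 1/√(0.114·2.66e-08) = 1.816e+04 rad/s.
Step 2 — f₀ = ω₀/(2π) = 2890 Hz.
Step 3 — Parallel Q: Q = R/(ω₀L) = 20.8/(1.816e+04·0.114) = 0.01005.
Step 4 — Bandwidth: Δω = ω₀/Q = 1.807e+06 rad/s; BW = Δω/(2π) = 2.877e+05 Hz.

(a) f₀ = 2890 Hz  (b) Q = 0.01005  (c) BW = 2.877e+05 Hz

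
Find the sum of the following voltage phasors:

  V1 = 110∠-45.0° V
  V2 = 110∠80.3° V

Step 1 — Convert each phasor to rectangular form:
  V1 = 110·(cos(-45.0°) + j·sin(-45.0°)) = 77.78 - j77.78 V
  V2 = 110·(cos(80.3°) + j·sin(80.3°)) = 18.53 + j108.4 V
Step 2 — Sum components: V_total = 96.32 + j30.65 V.
Step 3 — Convert to polar: |V_total| = 101.1 V, ∠V_total = 17.7°.

V_total = 101.1∠17.7° V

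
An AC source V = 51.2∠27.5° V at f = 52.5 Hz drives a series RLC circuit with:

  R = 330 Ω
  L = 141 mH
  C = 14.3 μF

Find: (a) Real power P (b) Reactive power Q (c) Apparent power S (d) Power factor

Step 1 — Angular frequency: ω = 2π·f = 2π·52.5 = 329.9 rad/s.
Step 2 — Component impedances:
  R: Z = R = 330 Ω
  L: Z = jωL = j·329.9·0.141 = 0 + j46.51 Ω
  C: Z = 1/(jωC) = -j/(ω·C) = 0 - j212 Ω
Step 3 — Series combination: Z_total = R + L + C = 330 - j165.5 Ω = 369.2∠-26.6° Ω.
Step 4 — Source phasor: V = 51.2∠27.5° V = 45.41 + j23.64 V.
Step 5 — Current: I = V / Z = 0.08126 + j0.1124 A = 0.1387∠54.1° A.
Step 6 — Complex power: S = V·I* = 6.348 - j3.183 VA.
Step 7 — Real power: P = Re(S) = 6.348 W.
Step 8 — Reactive power: Q = Im(S) = -3.183 VAR.
Step 9 — Apparent power: |S| = 7.101 VA.
Step 10 — Power factor: PF = P/|S| = 0.8939 (leading).

(a) P = 6.348 W  (b) Q = -3.183 VAR  (c) S = 7.101 VA  (d) PF = 0.8939 (leading)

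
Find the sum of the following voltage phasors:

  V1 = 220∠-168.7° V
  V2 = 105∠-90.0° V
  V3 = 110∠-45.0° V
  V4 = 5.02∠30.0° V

Step 1 — Convert each phasor to rectangular form:
  V1 = 220·(cos(-168.7°) + j·sin(-168.7°)) = -215.7 - j43.11 V
  V2 = 105·(cos(-90.0°) + j·sin(-90.0°)) = 0 - j105 V
  V3 = 110·(cos(-45.0°) + j·sin(-45.0°)) = 77.78 - j77.78 V
  V4 = 5.02·(cos(30.0°) + j·sin(30.0°)) = 4.347 + j2.51 V
Step 2 — Sum components: V_total = -133.6 - j223.4 V.
Step 3 — Convert to polar: |V_total| = 260.3 V, ∠V_total = -120.9°.

V_total = 260.3∠-120.9° V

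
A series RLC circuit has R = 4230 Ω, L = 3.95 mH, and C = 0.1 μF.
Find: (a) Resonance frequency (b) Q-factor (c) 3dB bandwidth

Step 1 — Resonance condition Im(Z)=0 gives ω₀ = 1/√(LC).
Step 2 — ω₀ = 1/√(0.00395·1e-07) = 5.032e+04 rad/s.
Step 3 — f₀ = ω₀/(2π) = 8008 Hz.
Step 4 — Series Q: Q = ω₀L/R = 5.032e+04·0.00395/4230 = 0.04698.
Step 5 — 3dB bandwidth: Δω = ω₀/Q = 1.071e+06 rad/s; BW = Δω/(2π) = 1.704e+05 Hz.

(a) f₀ = 8008 Hz  (b) Q = 0.04698  (c) BW = 1.704e+05 Hz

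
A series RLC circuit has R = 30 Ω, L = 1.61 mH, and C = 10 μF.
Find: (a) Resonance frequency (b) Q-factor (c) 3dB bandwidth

Step 1 — Resonance condition Im(Z)=0 gives ω₀ = 1/√(LC).
Step 2 — ω₀ = 1/√(0.00161·1e-05) = 7881 rad/s.
Step 3 — f₀ = ω₀/(2π) = 1254 Hz.
Step 4 — Series Q: Q = ω₀L/R = 7881·0.00161/30 = 0.423.
Step 5 — 3dB bandwidth: Δω = ω₀/Q = 1.863e+04 rad/s; BW = Δω/(2π) = 2966 Hz.

(a) f₀ = 1254 Hz  (b) Q = 0.423  (c) BW = 2966 Hz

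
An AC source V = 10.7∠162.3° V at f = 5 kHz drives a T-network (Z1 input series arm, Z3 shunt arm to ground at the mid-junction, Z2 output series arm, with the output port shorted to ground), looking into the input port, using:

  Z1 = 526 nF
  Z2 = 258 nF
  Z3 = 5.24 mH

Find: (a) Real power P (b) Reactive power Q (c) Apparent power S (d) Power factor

Step 1 — Angular frequency: ω = 2π·f = 2π·5000 = 3.142e+04 rad/s.
Step 2 — Component impedances:
  Z1: Z = 1/(jωC) = -j/(ω·C) = 0 - j60.52 Ω
  Z2: Z = 1/(jωC) = -j/(ω·C) = 0 - j123.4 Ω
  Z3: Z = jωL = j·3.142e+04·0.00524 = 0 + j164.6 Ω
Step 3 — With the output port shorted to ground, the output series arm Z2 runs from the junction to ground; the shunt arm Z3 also runs from the junction to ground. They appear in parallel: Z3 || Z2 = 0 - j492.4 Ω.
Step 4 — Series with input arm Z1: Z_in = Z1 + (Z3 || Z2) = 0 - j553 Ω = 553∠-90.0° Ω.
Step 5 — Source phasor: V = 10.7∠162.3° V = -10.19 + j3.253 V.
Step 6 — Current: I = V / Z = -0.005883 - j0.01843 A = 0.01935∠-107.7° A.
Step 7 — Complex power: S = V·I* = 0 - j0.2071 VA.
Step 8 — Real power: P = Re(S) = 0 W.
Step 9 — Reactive power: Q = Im(S) = -0.2071 VAR.
Step 10 — Apparent power: |S| = 0.2071 VA.
Step 11 — Power factor: PF = P/|S| = 0 (leading).

(a) P = 0 W  (b) Q = -0.2071 VAR  (c) S = 0.2071 VA  (d) PF = 0 (leading)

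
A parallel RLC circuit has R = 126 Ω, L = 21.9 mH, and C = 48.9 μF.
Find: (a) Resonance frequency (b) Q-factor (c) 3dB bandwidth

Step 1 — Resonance: ω₀ = 1/√(LC) = 1/√(0.0219·4.89e-05) = 966.3 rad/s.
Step 2 — f₀ = ω₀/(2π) = 153.8 Hz.
Step 3 — Parallel Q: Q = R/(ω₀L) = 126/(966.3·0.0219) = 5.954.
Step 4 — Bandwidth: Δω = ω₀/Q = 162.3 rad/s; BW = Δω/(2π) = 25.83 Hz.

(a) f₀ = 153.8 Hz  (b) Q = 5.954  (c) BW = 25.83 Hz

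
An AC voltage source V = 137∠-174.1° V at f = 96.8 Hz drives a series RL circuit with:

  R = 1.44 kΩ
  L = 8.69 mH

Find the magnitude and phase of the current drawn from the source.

Step 1 — Angular frequency: ω = 2π·f = 2π·96.8 = 608.2 rad/s.
Step 2 — Component impedances:
  R: Z = R = 1440 Ω
  L: Z = jωL = j·608.2·0.00869 = 0 + j5.285 Ω
Step 3 — Series combination: Z_total = R + L = 1440 + j5.285 Ω = 1440∠0.2° Ω.
Step 4 — Source phasor: V = 137∠-174.1° V = -136.3 - j14.08 V.
Step 5 — Ohm's law: I = V / Z_total = (-136.3 - j14.08) / (1440 + j5.285) = -0.09467 - j0.009432 A.
Step 6 — Convert to polar: |I| = 0.09514 A, ∠I = -174.3°.

I = 0.09514∠-174.3° A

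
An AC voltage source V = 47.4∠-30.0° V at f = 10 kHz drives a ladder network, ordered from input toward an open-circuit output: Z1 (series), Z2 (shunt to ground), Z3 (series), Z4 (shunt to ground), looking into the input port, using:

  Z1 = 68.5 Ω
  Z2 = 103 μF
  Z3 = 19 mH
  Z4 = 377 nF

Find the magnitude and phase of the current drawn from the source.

Step 1 — Angular frequency: ω = 2π·f = 2π·1e+04 = 6.283e+04 rad/s.
Step 2 — Component impedances:
  Z1: Z = R = 68.5 Ω
  Z2: Z = 1/(jωC) = -j/(ω·C) = 0 - j0.1545 Ω
  Z3: Z = jωL = j·6.283e+04·0.019 = 0 + j1194 Ω
  Z4: Z = 1/(jωC) = -j/(ω·C) = 0 - j42.22 Ω
Step 3 — Ladder network (open output): work backward from the far end, alternating series and parallel combinations. Z_in = 68.5 - j0.1545 Ω = 68.5∠-0.1° Ω.
Step 4 — Source phasor: V = 47.4∠-30.0° V = 41.05 - j23.7 V.
Step 5 — Ohm's law: I = V / Z_total = (41.05 - j23.7) / (68.5 - j0.1545) = 0.6 - j0.3446 A.
Step 6 — Convert to polar: |I| = 0.692 A, ∠I = -29.9°.

I = 0.692∠-29.9° A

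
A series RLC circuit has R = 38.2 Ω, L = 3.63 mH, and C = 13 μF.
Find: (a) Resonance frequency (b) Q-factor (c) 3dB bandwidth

Step 1 — Resonance: ω₀ = 1/√(LC) = 1/√(0.00363·1.3e-05) = 4603 rad/s.
Step 2 — f₀ = ω₀/(2π) = 732.6 Hz.
Step 3 — Series Q: Q = ω₀L/R = 4603·0.00363/38.2 = 0.4374.
Step 4 — Bandwidth: Δω = ω₀/Q = 1.052e+04 rad/s; BW = Δω/(2π) = 1675 Hz.

(a) f₀ = 732.6 Hz  (b) Q = 0.4374  (c) BW = 1675 Hz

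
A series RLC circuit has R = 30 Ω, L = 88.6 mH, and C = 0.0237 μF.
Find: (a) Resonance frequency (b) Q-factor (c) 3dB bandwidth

Step 1 — Resonance: ω₀ = 1/√(LC) = 1/√(0.0886·2.37e-08) = 2.182e+04 rad/s.
Step 2 — f₀ = ω₀/(2π) = 3473 Hz.
Step 3 — Series Q: Q = ω₀L/R = 2.182e+04·0.0886/30 = 64.45.
Step 4 — Bandwidth: Δω = ω₀/Q = 338.6 rad/s; BW = Δω/(2π) = 53.89 Hz.

(a) f₀ = 3473 Hz  (b) Q = 64.45  (c) BW = 53.89 Hz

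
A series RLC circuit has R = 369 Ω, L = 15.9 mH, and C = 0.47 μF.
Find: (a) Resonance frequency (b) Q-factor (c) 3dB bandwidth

Step 1 — Resonance: ω₀ = 1/√(LC) = 1/√(0.0159·4.7e-07) = 1.157e+04 rad/s.
Step 2 — f₀ = ω₀/(2π) = 1841 Hz.
Step 3 — Series Q: Q = ω₀L/R = 1.157e+04·0.0159/369 = 0.4985.
Step 4 — Bandwidth: Δω = ω₀/Q = 2.321e+04 rad/s; BW = Δω/(2π) = 3694 Hz.

(a) f₀ = 1841 Hz  (b) Q = 0.4985  (c) BW = 3694 Hz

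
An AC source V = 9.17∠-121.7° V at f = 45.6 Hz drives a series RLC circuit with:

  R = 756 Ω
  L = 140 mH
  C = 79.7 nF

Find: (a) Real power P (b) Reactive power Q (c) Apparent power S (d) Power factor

Step 1 — Angular frequency: ω = 2π·f = 2π·45.6 = 286.5 rad/s.
Step 2 — Component impedances:
  R: Z = R = 756 Ω
  L: Z = jωL = j·286.5·0.14 = 0 + j40.11 Ω
  C: Z = 1/(jωC) = -j/(ω·C) = 0 - j4.379e+04 Ω
Step 3 — Series combination: Z_total = R + L + C = 756 - j4.375e+04 Ω = 4.376e+04∠-89.0° Ω.
Step 4 — Source phasor: V = 9.17∠-121.7° V = -4.819 - j7.802 V.
Step 5 — Current: I = V / Z = 0.0001764 - j0.0001132 A = 0.0002096∠-32.7° A.
Step 6 — Complex power: S = V·I* = 3.32e-05 - j0.001921 VA.
Step 7 — Real power: P = Re(S) = 3.32e-05 W.
Step 8 — Reactive power: Q = Im(S) = -0.001921 VAR.
Step 9 — Apparent power: |S| = 0.001922 VA.
Step 10 — Power factor: PF = P/|S| = 0.01728 (leading).

(a) P = 3.32e-05 W  (b) Q = -0.001921 VAR  (c) S = 0.001922 VA  (d) PF = 0.01728 (leading)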